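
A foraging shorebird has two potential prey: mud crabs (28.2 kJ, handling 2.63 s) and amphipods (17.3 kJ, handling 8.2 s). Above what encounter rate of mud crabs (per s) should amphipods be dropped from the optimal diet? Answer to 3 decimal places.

0.093 per s

The zero-one rule: include amphipods iff E₂/h₂ > λE₁/(1+λh₁). Equality gives the switch point.
λE₁h₂ = E₂ + λE₂h₁ ⇒ λ = E₂/(E₁h₂ − E₂h₁) = 17.3/(231.2 − 45.5) = 0.09314 per s.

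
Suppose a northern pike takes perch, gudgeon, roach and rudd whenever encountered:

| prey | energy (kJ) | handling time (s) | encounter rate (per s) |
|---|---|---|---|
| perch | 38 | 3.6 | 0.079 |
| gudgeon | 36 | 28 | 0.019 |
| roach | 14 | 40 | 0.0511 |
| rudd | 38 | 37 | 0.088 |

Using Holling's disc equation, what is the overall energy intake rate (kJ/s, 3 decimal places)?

1.088 kJ/s

R = Σλ_iE_i / (1 + Σλ_ih_i)
Numerator: 0.079×38 + 0.019×36 + 0.0511×14 + 0.088×38 = 7.745
Denominator: 1 + 0.079×3.6 + 0.019×28 + 0.0511×40 + 0.088×37 = 7.116
R = 7.745/7.116 = 1.088 kJ/s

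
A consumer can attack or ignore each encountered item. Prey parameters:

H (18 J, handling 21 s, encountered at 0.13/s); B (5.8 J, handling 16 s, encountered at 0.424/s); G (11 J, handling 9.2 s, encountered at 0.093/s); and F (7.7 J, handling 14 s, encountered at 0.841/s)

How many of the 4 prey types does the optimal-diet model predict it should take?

2

Rank by E/h (J/s): G 1.2, H 0.857, F 0.55, B 0.362. Include each in turn until the next type's E/h falls below the running intake rate.
Rate on top 1: 0.5513. H: 0.857 > 0.5513 → include.
Rate on top 2: 0.7334. F: 0.55 < 0.7334 → exclude; stop.
Optimal diet: G, H — 2 of 4 types.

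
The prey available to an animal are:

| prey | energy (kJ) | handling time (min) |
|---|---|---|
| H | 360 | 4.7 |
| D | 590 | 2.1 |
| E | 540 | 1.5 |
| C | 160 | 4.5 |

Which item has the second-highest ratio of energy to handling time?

In descending order of E/h:
E: 540/1.5 = 360 kJ/min
D: 590/2.1 = 281 kJ/min
H: 360/4.7 = 76.6 kJ/min
C: 160/4.5 = 35.6 kJ/min

D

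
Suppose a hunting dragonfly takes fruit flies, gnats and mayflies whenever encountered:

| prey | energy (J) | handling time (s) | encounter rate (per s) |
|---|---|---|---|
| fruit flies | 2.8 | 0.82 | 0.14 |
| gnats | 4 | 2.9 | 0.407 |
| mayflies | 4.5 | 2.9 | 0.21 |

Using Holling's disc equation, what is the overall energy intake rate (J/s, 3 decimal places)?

1.021 J/s

R = (0.14×2.8 + 0.407×4 + 0.21×4.5) / (1 + 0.14×0.82 + 0.407×2.9 + 0.21×2.9) = 2.965/2.904 = 1.021 J/s.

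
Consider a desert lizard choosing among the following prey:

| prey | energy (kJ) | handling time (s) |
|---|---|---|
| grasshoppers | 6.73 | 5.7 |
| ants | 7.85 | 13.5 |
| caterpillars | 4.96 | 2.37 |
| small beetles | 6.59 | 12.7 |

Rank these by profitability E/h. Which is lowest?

Profitability E/h (kJ/s): grasshoppers = 6.73/5.7 = 1.18, ants = 7.85/13.5 = 0.581, caterpillars = 4.96/2.37 = 2.09, small beetles = 6.59/12.7 = 0.519.
Ranked: caterpillars > grasshoppers > ants > small beetles.

small beetles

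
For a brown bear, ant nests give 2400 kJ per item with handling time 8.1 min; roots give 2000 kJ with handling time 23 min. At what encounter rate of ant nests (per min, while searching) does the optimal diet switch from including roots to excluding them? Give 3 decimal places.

At the threshold, the rate on ant nests alone equals the profitability of roots: λ·2400/(1 + λ·8.1) = 2000/23 = 86.96.
Rearranging, λ(2400 − 86.96×8.1) = 86.96, so λ = 86.96/1696 = 0.05128 per min.

0.051 per min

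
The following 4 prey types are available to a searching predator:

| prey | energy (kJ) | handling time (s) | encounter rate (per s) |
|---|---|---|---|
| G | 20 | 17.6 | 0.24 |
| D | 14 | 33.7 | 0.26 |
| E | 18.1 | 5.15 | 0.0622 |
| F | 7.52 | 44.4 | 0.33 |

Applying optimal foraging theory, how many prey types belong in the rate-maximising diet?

Profitabilities (E/h, kJ/s): E 3.51, G 1.14, D 0.415, F 0.169. Add prey in this order while the next type's profitability exceeds the intake rate on those already taken.
Rate on top 1: 0.8527. G: 1.14 > 0.8527 → include.
Rate on top 2: 1.069. D: 0.415 < 1.069 → exclude; stop.
Optimal diet: E, G — 2 of 4 types.

2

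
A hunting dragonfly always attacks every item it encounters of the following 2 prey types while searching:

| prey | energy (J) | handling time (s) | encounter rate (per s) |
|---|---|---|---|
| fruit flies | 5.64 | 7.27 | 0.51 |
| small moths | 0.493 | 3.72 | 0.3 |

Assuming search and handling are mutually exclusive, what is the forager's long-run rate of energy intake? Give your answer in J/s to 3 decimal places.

Energy encountered per unit search time: 0.51×5.64 + 0.3×0.493 = 3.024 J/s.
Handling time per unit search time: 0.51×7.27 + 0.3×3.72 = 4.824.
Rate = 3.024/(1 + 4.824) = 0.5193 J/s.

0.519 J/s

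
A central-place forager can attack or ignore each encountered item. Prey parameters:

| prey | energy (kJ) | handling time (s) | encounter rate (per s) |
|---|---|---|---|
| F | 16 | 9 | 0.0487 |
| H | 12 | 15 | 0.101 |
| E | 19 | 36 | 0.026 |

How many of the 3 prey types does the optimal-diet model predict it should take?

2

E/h in descending order: F 1.78, H 0.8, E 0.528 kJ/s. The optimal diet is the largest prefix of this list for which every included type satisfies E_i/h_i > R on the types above it.
Rate on top 1: 0.5418. H: 0.8 > 0.5418 → include.
Rate on top 2: 0.6742. E: 0.528 < 0.6742 → exclude; stop.
Optimal diet: F, H — 2 of 3 types.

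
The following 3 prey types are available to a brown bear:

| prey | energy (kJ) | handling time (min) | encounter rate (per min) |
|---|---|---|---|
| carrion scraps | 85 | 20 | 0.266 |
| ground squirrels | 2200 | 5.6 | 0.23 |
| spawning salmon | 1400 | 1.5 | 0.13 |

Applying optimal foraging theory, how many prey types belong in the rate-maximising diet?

2

Profitabilities (E/h, kJ/min): spawning salmon 933, ground squirrels 393, carrion scraps 4.25. Add prey in this order while the next type's profitability exceeds the intake rate on those already taken.
Rate on top 1: 152.3. ground squirrels: 393 > 152.3 → include.
Rate on top 2: 277.1. carrion scraps: 4.25 < 277.1 → exclude; stop.
Optimal diet: spawning salmon, ground squirrels — 2 of 3 types.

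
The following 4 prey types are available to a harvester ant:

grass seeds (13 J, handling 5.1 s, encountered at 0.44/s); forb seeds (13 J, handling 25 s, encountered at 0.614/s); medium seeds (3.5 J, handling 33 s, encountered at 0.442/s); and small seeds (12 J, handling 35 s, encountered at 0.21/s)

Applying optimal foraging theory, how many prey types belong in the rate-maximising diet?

E/h in descending order: grass seeds 2.55, forb seeds 0.52, small seeds 0.343, medium seeds 0.106 J/s. The optimal diet is the largest prefix of this list for which every included type satisfies E_i/h_i > R on the types above it.
Rate on top 1: 1.763. forb seeds: 0.52 < 1.763 → exclude; stop.
Optimal diet: grass seeds — 1 of 4 types.

1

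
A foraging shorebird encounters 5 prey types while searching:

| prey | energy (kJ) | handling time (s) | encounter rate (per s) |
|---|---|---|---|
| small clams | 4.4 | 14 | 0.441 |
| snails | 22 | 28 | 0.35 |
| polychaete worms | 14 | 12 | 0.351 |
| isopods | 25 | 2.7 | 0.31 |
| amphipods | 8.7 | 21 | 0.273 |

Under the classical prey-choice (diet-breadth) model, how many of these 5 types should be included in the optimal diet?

1

Rank by E/h (kJ/s): isopods 9.26, polychaete worms 1.17, snails 0.786, amphipods 0.414, small clams 0.314. Include each in turn until the next type's E/h falls below the running intake rate.
Rate on top 1: 4.219. polychaete worms: 1.17 < 4.219 → exclude; stop.
Optimal diet: isopods — 1 of 5 types.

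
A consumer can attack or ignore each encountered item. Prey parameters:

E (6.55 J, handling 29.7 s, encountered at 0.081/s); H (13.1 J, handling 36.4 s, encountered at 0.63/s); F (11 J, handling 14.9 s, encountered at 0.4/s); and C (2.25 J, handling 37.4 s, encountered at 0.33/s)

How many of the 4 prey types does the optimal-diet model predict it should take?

Rank by E/h (J/s): F 0.738, H 0.36, E 0.221, C 0.0602. Include each in turn until the next type's E/h falls below the running intake rate.
Rate on top 1: 0.6322. H: 0.36 < 0.6322 → exclude; stop.
Optimal diet: F — 1 of 4 types.

1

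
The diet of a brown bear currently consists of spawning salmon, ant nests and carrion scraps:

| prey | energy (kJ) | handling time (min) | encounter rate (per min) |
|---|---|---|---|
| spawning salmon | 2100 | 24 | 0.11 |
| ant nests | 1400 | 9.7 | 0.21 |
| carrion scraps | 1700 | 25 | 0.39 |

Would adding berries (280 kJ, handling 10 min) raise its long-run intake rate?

No

Intake rate on the current diet: R = (0.11×2100 + 0.21×1400 + 0.39×1700) / (1 + 0.11×24 + 0.21×9.7 + 0.39×25) = 1188/15.43 = 77.01 kJ/min.
berries: E/h = 280/10 = 28 kJ/min.
28 < 77.01, so adding berries would lower the average — exclude it.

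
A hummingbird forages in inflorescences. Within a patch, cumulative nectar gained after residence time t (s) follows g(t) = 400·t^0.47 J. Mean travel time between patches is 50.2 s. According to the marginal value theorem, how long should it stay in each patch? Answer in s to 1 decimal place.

By the marginal value theorem, leave when the instantaneous gain rate g'(t) equals the habitat-wide average g(t)/(T + t).
g'(t) = 0.47·400·t^-0.53. Setting 0.47·400·t^-0.53 = 400·t^0.47/(50.2+t) gives 0.47(50.2+t) = t, so 0.53·t = 0.47×50.2.
t* = 0.47×50.2/0.53 = 44.52 s.

44.5 s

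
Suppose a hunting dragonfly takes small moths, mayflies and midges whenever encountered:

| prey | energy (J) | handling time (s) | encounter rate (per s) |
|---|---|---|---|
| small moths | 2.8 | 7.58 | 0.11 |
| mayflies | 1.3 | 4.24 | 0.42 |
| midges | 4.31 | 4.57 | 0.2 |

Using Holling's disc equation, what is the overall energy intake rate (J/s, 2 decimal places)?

0.38 J/s

Energy encountered per unit search time: 0.11×2.8 + 0.42×1.3 + 0.2×4.31 = 1.716 J/s.
Handling time per unit search time: 0.11×7.58 + 0.42×4.24 + 0.2×4.57 = 3.529.
Rate = 1.716/(1 + 3.529) = 0.3789 J/s.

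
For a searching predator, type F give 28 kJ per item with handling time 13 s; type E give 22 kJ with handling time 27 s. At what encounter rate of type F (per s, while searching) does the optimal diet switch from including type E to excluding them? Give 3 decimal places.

Drop type E once their profitability E₂/h₂ falls below the rate achievable on type F alone: E₂/h₂ = λE₁/(1 + λh₁).
Solve for λ: λE₁h₂ = E₂(1 + λh₁) → λ(E₁h₂ − E₂h₁) = E₂ → λ = E₂/(E₁h₂ − E₂h₁).
λ = 22/(28×27 − 22×13) = 22/470 = 0.04681 per s.

0.047 per s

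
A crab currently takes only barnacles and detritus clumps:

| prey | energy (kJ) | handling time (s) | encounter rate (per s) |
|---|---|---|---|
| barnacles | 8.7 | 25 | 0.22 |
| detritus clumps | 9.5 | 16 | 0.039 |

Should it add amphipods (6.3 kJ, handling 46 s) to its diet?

Current rate: (0.22×8.7 + 0.039×9.5)/(1 + 0.22×25 + 0.039×16) = 0.3207 kJ/s.
Profitability of amphipods: 6.3/46 = 0.137 kJ/s.
0.137 < 0.3207, so adding amphipods would lower the average — exclude it.

No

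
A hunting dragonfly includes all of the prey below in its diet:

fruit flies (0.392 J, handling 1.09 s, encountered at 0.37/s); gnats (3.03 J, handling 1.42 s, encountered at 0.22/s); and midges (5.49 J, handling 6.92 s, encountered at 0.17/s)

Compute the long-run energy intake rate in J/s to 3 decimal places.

0.603 J/s

R = Σλ_iE_i / (1 + Σλ_ih_i)
Numerator: 0.37×0.392 + 0.22×3.03 + 0.17×5.49 = 1.745
Denominator: 1 + 0.37×1.09 + 0.22×1.42 + 0.17×6.92 = 2.892
R = 1.745/2.892 = 0.6033 J/s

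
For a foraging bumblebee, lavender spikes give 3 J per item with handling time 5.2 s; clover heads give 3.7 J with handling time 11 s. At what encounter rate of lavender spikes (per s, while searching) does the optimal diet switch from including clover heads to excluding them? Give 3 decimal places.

0.269 per s

Drop clover heads once their profitability E₂/h₂ falls below the rate achievable on lavender spikes alone: E₂/h₂ = λE₁/(1 + λh₁).
Solve for λ: λE₁h₂ = E₂(1 + λh₁) → λ(E₁h₂ − E₂h₁) = E₂ → λ = E₂/(E₁h₂ − E₂h₁).
λ = 3.7/(3×11 − 3.7×5.2) = 3.7/13.76 = 0.2689 per s.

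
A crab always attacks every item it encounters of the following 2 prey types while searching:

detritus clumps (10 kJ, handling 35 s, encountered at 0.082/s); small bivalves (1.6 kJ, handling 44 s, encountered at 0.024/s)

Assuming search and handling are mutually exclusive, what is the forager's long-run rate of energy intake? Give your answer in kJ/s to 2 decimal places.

0.17 kJ/s

R = (0.082×10 + 0.024×1.6) / (1 + 0.082×35 + 0.024×44) = 0.8584/4.926 = 0.1743 kJ/s.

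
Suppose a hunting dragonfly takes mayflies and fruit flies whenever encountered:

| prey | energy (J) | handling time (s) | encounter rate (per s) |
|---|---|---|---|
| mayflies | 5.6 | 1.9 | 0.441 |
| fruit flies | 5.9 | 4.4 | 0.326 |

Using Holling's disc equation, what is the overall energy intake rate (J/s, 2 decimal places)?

Energy encountered per unit search time: 0.441×5.6 + 0.326×5.9 = 4.393 J/s.
Handling time per unit search time: 0.441×1.9 + 0.326×4.4 = 2.272.
Rate = 4.393/(1 + 2.272) = 1.342 J/s.

1.34 J/s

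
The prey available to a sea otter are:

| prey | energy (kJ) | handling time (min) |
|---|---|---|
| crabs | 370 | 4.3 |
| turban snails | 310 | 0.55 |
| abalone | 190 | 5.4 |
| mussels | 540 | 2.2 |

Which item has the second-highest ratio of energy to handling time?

Profitability E/h (kJ/min): crabs = 370/4.3 = 86, turban snails = 310/0.55 = 564, abalone = 190/5.4 = 35.2, mussels = 540/2.2 = 245.
Ranked: turban snails > mussels > crabs > abalone.

mussels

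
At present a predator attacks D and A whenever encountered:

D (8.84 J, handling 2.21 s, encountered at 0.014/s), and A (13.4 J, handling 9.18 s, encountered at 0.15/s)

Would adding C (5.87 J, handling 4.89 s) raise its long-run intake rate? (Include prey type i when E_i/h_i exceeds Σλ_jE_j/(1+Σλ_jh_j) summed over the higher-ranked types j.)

Current rate: (0.014×8.84 + 0.15×13.4)/(1 + 0.014×2.21 + 0.15×9.18) = 0.8861 J/s.
Profitability of C: 5.87/4.89 = 1.2 J/s.
1.2 > 0.8861, so adding C raises the average — include it.

Yes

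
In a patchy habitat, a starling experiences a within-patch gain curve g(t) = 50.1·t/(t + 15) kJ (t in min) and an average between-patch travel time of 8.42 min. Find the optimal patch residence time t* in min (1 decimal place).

Maximise g(t)/(T+t): set derivative to zero → g'(t)(T+t) = g(t).
g'(t) = 50.1·15/(t + 15)². Setting 50.1·15/(t+15)² = 50.1t/[(t+15)(8.42+t)] gives 15(8.42+t) = t(t+15), so t² = 15×8.42 = 126.3.
t* = √126.3 = 11.24 min.

11.2 min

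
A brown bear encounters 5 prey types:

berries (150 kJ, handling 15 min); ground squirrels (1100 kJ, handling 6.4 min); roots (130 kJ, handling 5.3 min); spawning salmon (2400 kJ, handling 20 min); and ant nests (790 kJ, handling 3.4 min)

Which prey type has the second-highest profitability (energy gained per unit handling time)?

ground squirrels

In descending order of E/h:
ant nests: 790/3.4 = 232 kJ/min
ground squirrels: 1100/6.4 = 172 kJ/min
spawning salmon: 2400/20 = 120 kJ/min
roots: 130/5.3 = 24.5 kJ/min
berries: 150/15 = 10 kJ/min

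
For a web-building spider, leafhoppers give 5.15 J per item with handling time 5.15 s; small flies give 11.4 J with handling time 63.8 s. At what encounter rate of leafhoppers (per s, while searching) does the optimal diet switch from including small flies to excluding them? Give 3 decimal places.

The zero-one rule: include small flies iff E₂/h₂ > λE₁/(1+λh₁). Equality gives the switch point.
λE₁h₂ = E₂ + λE₂h₁ ⇒ λ = E₂/(E₁h₂ − E₂h₁) = 11.4/(328.6 − 58.71) = 0.04224 per s.

0.042 per s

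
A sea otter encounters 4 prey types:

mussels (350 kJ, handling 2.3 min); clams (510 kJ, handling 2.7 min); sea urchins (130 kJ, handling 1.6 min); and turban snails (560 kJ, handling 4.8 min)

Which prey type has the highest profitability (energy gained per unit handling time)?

clams

In descending order of E/h:
clams: 510/2.7 = 189 kJ/min
mussels: 350/2.3 = 152 kJ/min
turban snails: 560/4.8 = 117 kJ/min
sea urchins: 130/1.6 = 81.2 kJ/min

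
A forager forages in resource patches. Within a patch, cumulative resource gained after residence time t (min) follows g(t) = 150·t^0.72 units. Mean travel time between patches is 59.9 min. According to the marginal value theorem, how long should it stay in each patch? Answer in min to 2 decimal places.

154.03 min

Optimal t* satisfies g'(t*) = g(t*)/(T + t*).
g'(t) = 0.72·150·t^-0.28. Setting 0.72·150·t^-0.28 = 150·t^0.72/(59.9+t) gives 0.72(59.9+t) = t, so 0.28·t = 0.72×59.9.
t* = 0.72×59.9/0.28 = 154 min.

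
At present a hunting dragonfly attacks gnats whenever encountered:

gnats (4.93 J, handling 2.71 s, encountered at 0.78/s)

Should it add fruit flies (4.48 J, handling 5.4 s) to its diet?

No

On gnats alone, R = ΣλE/(1+Σλh) = 3.845/3.114 = 1.235 J/s.
Profitability of fruit flies: 4.48/5.4 = 0.8296 J/s.
Since 0.8296 < R, time spent handling fruit flies is better spent searching.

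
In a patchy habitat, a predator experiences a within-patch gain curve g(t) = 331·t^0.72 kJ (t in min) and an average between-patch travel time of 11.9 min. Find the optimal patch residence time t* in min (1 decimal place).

By the marginal value theorem, leave when the instantaneous gain rate g'(t) equals the habitat-wide average g(t)/(T + t).
g'(t) = 0.72·331·t^-0.28. Setting 0.72·331·t^-0.28 = 331·t^0.72/(11.9+t) gives 0.72(11.9+t) = t, so 0.28·t = 0.72×11.9.
t* = 0.72×11.9/0.28 = 30.6 min.

30.6 min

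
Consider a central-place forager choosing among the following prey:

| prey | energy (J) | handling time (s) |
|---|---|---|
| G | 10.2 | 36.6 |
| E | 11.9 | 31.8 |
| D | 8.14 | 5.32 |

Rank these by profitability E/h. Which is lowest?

Profitability E/h (J/s): G = 10.2/36.6 = 0.279, E = 11.9/31.8 = 0.374, D = 8.14/5.32 = 1.53.
Ranked: D > E > G.

G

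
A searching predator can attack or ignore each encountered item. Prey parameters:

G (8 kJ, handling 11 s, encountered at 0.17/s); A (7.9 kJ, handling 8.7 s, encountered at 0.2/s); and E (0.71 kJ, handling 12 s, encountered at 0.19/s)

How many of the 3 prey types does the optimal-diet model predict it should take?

Rank by E/h (kJ/s): A 0.908, G 0.727, E 0.0592. Include each in turn until the next type's E/h falls below the running intake rate.
Rate on top 1: 0.5766. G: 0.727 > 0.5766 → include.
Rate on top 2: 0.6377. E: 0.0592 < 0.6377 → exclude; stop.
Optimal diet: A, G — 2 of 3 types.

2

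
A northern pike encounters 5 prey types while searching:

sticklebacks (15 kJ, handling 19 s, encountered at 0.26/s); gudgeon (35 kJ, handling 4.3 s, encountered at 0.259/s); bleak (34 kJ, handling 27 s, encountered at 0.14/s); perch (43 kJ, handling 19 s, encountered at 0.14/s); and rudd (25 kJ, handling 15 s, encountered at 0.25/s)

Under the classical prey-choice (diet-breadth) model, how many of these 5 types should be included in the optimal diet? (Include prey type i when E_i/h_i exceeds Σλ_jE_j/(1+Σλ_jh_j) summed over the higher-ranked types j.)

1

Profitabilities (E/h, kJ/s): gudgeon 8.14, perch 2.26, rudd 1.67, bleak 1.26, sticklebacks 0.789. Add prey in this order while the next type's profitability exceeds the intake rate on those already taken.
Rate on top 1: 4.289. perch: 2.26 < 4.289 → exclude; stop.
Optimal diet: gudgeon — 1 of 5 types.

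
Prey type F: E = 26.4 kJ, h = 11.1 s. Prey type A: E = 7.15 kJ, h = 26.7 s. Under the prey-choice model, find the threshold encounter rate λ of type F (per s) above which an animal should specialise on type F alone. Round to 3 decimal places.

Drop type A once their profitability E₂/h₂ falls below the rate achievable on type F alone: E₂/h₂ = λE₁/(1 + λh₁).
Solve for λ: λE₁h₂ = E₂(1 + λh₁) → λ(E₁h₂ − E₂h₁) = E₂ → λ = E₂/(E₁h₂ − E₂h₁).
λ = 7.15/(26.4×26.7 − 7.15×11.1) = 7.15/625.5 = 0.01143 per s.

0.011 per s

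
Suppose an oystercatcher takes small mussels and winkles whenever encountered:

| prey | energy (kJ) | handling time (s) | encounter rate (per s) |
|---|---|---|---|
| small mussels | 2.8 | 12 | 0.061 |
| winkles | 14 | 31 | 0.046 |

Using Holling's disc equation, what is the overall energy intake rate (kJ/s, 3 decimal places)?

Energy encountered per unit search time: 0.061×2.8 + 0.046×14 = 0.8148 kJ/s.
Handling time per unit search time: 0.061×12 + 0.046×31 = 2.158.
Rate = 0.8148/(1 + 2.158) = 0.258 kJ/s.

0.258 kJ/s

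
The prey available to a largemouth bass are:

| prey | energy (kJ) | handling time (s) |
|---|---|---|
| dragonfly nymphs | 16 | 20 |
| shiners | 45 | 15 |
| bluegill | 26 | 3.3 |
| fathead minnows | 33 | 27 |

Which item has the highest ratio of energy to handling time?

bluegill

In descending order of E/h:
bluegill: 26/3.3 = 7.88 kJ/s
shiners: 45/15 = 3 kJ/s
fathead minnows: 33/27 = 1.22 kJ/s
dragonfly nymphs: 16/20 = 0.8 kJ/s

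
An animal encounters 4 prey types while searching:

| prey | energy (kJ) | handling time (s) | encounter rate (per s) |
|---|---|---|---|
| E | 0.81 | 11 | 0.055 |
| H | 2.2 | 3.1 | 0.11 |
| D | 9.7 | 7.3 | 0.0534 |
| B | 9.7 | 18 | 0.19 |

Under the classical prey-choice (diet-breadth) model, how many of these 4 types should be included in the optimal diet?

3

Rank by E/h (kJ/s): D 1.33, H 0.71, B 0.539, E 0.0736. Include each in turn until the next type's E/h falls below the running intake rate.
Rate on top 1: 0.3727. H: 0.71 > 0.3727 → include.
Rate on top 2: 0.4391. B: 0.539 > 0.4391 → include.
Rate on top 3: 0.5054. E: 0.0736 < 0.5054 → exclude; stop.
Optimal diet: D, H, B — 3 of 4 types.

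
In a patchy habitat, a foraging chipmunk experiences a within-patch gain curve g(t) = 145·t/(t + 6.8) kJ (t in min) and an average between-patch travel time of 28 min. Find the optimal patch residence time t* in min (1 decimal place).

13.8 min

Optimal t* satisfies g'(t*) = g(t*)/(T + t*).
g'(t) = 145·6.8/(t + 6.8)². Setting 145·6.8/(t+6.8)² = 145t/[(t+6.8)(28+t)] gives 6.8(28+t) = t(t+6.8), so t² = 6.8×28 = 190.4.
t* = √190.4 = 13.8 min.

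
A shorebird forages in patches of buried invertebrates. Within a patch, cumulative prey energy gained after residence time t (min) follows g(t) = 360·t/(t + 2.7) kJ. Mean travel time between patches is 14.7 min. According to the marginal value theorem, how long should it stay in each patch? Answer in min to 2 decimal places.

6.30 min

Maximise g(t)/(T+t): set derivative to zero → g'(t)(T+t) = g(t).
g'(t) = 360·2.7/(t + 2.7)². Setting 360·2.7/(t+2.7)² = 360t/[(t+2.7)(14.7+t)] gives 2.7(14.7+t) = t(t+2.7), so t² = 2.7×14.7 = 39.69.
t* = √39.69 = 6.3 min.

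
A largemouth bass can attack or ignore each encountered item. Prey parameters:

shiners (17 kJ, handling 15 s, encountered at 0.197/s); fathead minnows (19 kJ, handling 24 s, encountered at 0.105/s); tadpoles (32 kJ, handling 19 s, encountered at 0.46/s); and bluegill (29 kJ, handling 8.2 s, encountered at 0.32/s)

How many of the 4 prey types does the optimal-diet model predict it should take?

Rank by E/h (kJ/s): bluegill 3.54, tadpoles 1.68, shiners 1.13, fathead minnows 0.792. Include each in turn until the next type's E/h falls below the running intake rate.
Rate on top 1: 2.561. tadpoles: 1.68 < 2.561 → exclude; stop.
Optimal diet: bluegill — 1 of 4 types.

1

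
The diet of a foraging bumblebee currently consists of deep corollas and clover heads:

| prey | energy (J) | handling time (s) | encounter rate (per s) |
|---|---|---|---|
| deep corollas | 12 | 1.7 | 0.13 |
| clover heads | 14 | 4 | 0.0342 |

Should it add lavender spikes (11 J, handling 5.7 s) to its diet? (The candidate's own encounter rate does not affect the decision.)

Intake rate on the current diet: R = (0.13×12 + 0.0342×14) / (1 + 0.13×1.7 + 0.0342×4) = 2.039/1.358 = 1.502 J/s.
Profitability of lavender spikes: 11/5.7 = 1.93 J/s.
Since 1.93 > R, including lavender spikes increases the long-run rate.

Yes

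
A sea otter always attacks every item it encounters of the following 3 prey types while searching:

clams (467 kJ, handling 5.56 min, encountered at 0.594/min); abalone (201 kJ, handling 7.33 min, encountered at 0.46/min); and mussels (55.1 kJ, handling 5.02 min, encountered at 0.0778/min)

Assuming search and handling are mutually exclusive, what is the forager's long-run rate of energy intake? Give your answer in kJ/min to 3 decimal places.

46.391 kJ/min

R = Σλ_iE_i / (1 + Σλ_ih_i)
Numerator: 0.594×467 + 0.46×201 + 0.0778×55.1 = 374.1
Denominator: 1 + 0.594×5.56 + 0.46×7.33 + 0.0778×5.02 = 8.065
R = 374.1/8.065 = 46.39 kJ/min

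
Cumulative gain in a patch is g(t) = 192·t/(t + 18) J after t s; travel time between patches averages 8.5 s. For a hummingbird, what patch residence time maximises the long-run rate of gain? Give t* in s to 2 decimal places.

By the marginal value theorem, leave when the instantaneous gain rate g'(t) equals the habitat-wide average g(t)/(T + t).
g'(t) = 192·18/(t + 18)². Setting 192·18/(t+18)² = 192t/[(t+18)(8.5+t)] gives 18(8.5+t) = t(t+18), so t² = 18×8.5 = 153.
t* = √153 = 12.37 s.

12.37 s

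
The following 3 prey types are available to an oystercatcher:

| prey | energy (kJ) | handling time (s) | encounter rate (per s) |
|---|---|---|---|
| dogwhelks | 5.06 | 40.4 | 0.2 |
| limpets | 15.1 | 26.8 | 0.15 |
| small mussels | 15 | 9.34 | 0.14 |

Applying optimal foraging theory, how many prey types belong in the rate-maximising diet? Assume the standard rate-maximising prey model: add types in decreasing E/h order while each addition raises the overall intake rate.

Rank by E/h (kJ/s): small mussels 1.61, limpets 0.563, dogwhelks 0.125. Include each in turn until the next type's E/h falls below the running intake rate.
Rate on top 1: 0.91. limpets: 0.563 < 0.91 → exclude; stop.
Optimal diet: small mussels — 1 of 3 types.

1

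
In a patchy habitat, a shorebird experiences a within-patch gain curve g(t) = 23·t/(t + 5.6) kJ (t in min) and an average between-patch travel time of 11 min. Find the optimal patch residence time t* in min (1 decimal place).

Optimal t* satisfies g'(t*) = g(t*)/(T + t*).
g'(t) = 23·5.6/(t + 5.6)². Setting 23·5.6/(t+5.6)² = 23t/[(t+5.6)(11+t)] gives 5.6(11+t) = t(t+5.6), so t² = 5.6×11 = 61.6.
t* = √61.6 = 7.849 min.

7.8 min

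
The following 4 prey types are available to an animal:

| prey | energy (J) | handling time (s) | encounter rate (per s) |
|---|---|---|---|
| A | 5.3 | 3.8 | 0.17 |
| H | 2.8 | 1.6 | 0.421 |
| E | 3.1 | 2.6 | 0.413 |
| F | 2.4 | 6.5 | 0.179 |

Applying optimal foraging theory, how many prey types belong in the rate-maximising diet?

Rank by E/h (J/s): H 1.75, A 1.39, E 1.19, F 0.369. Include each in turn until the next type's E/h falls below the running intake rate.
Rate on top 1: 0.7043. A: 1.39 > 0.7043 → include.
Rate on top 2: 0.8966. E: 1.19 > 0.8966 → include.
Rate on top 3: 0.9902. F: 0.369 < 0.9902 → exclude; stop.
Optimal diet: H, A, E — 3 of 4 types.

3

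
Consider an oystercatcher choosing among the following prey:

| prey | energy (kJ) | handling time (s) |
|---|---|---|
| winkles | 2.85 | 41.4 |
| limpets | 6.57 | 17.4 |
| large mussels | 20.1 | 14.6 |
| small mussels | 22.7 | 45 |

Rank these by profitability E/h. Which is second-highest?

small mussels

Profitability E/h (kJ/s): winkles = 2.85/41.4 = 0.0688, limpets = 6.57/17.4 = 0.378, large mussels = 20.1/14.6 = 1.38, small mussels = 22.7/45 = 0.504.
Ranked: large mussels > small mussels > limpets > winkles.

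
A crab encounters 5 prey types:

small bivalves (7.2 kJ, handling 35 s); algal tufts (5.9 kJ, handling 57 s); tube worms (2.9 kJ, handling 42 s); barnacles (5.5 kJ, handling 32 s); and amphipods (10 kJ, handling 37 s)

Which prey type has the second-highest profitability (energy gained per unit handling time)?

small bivalves

Profitability E/h (kJ/s): small bivalves = 7.2/35 = 0.206, algal tufts = 5.9/57 = 0.104, tube worms = 2.9/42 = 0.069, barnacles = 5.5/32 = 0.172, amphipods = 10/37 = 0.27.
Ranked: amphipods > small bivalves > barnacles > algal tufts > tube worms.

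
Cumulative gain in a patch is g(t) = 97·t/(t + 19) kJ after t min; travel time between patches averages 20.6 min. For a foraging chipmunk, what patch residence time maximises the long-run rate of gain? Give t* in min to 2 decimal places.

Maximise g(t)/(T+t): set derivative to zero → g'(t)(T+t) = g(t).
g'(t) = 97·19/(t + 19)². Setting 97·19/(t+19)² = 97t/[(t+19)(20.6+t)] gives 19(20.6+t) = t(t+19), so t² = 19×20.6 = 391.4.
t* = √391.4 = 19.78 min.

19.78 min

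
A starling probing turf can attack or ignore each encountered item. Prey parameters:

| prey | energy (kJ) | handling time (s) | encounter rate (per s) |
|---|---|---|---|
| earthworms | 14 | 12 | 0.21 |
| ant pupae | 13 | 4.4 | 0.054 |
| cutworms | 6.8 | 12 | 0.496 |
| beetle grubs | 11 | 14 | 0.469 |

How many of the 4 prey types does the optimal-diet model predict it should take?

Profitabilities (E/h, kJ/s): ant pupae 2.95, earthworms 1.17, beetle grubs 0.786, cutworms 0.567. Add prey in this order while the next type's profitability exceeds the intake rate on those already taken.
Rate on top 1: 0.5672. earthworms: 1.17 > 0.5672 → include.
Rate on top 2: 0.9692. beetle grubs: 0.786 < 0.9692 → exclude; stop.
Optimal diet: ant pupae, earthworms — 2 of 4 types.

2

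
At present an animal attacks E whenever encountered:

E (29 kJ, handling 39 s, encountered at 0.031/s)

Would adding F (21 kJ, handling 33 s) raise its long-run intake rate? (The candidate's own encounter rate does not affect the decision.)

Intake rate on the current diet: R = (0.031×29) / (1 + 0.031×39) = 0.899/2.209 = 0.407 kJ/s.
Profitability of F: 21/33 = 0.6364 kJ/s.
Since 0.6364 > R, including F increases the long-run rate.

Yes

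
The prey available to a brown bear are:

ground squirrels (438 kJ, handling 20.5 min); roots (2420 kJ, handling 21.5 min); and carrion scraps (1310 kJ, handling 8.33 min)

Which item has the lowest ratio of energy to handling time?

ground squirrels

Profitability E/h (kJ/min): ground squirrels = 438/20.5 = 21.4, roots = 2420/21.5 = 113, carrion scraps = 1310/8.33 = 157.
Ranked: carrion scraps > roots > ground squirrels.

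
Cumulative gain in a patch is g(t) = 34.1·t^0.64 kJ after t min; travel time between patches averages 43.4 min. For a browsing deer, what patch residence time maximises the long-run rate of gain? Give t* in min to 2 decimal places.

By the marginal value theorem, leave when the instantaneous gain rate g'(t) equals the habitat-wide average g(t)/(T + t).
g'(t) = 0.64·34.1·t^-0.36. Setting 0.64·34.1·t^-0.36 = 34.1·t^0.64/(43.4+t) gives 0.64(43.4+t) = t, so 0.36·t = 0.64×43.4.
t* = 0.64×43.4/0.36 = 77.16 min.

77.16 min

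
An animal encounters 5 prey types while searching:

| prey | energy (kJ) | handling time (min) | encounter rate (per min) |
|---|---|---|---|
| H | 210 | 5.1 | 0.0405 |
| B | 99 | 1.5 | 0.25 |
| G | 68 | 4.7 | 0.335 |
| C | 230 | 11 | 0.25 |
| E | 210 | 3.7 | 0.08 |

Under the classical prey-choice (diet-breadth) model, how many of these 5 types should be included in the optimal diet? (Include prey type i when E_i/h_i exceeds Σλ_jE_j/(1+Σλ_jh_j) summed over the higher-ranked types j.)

Rank by E/h (kJ/min): B 66, E 56.8, H 41.2, C 20.9, G 14.5. Include each in turn until the next type's E/h falls below the running intake rate.
Rate on top 1: 18. E: 56.8 > 18 → include.
Rate on top 2: 24.87. H: 41.2 > 24.87 → include.
Rate on top 3: 26.66. C: 20.9 < 26.66 → exclude; stop.
Optimal diet: B, E, H — 3 of 5 types.

3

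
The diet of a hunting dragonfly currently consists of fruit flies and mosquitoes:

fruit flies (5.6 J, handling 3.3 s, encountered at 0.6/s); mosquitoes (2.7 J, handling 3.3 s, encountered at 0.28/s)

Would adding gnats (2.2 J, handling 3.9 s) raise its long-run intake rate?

No

Current rate: (0.6×5.6 + 0.28×2.7)/(1 + 0.6×3.3 + 0.28×3.3) = 1.054 J/s.
gnats: E/h = 2.2/3.9 = 0.5641 J/s.
Since 0.5641 < R, time spent handling gnats is better spent searching.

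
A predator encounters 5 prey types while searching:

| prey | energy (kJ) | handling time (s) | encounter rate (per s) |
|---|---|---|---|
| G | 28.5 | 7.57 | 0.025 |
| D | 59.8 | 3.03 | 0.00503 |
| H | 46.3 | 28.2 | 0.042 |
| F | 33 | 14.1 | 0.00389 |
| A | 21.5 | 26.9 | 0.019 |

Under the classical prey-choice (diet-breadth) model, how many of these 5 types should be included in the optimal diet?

4

Rank by E/h (kJ/s): D 19.7, G 3.76, F 2.34, H 1.64, A 0.799. Include each in turn until the next type's E/h falls below the running intake rate.
Rate on top 1: 0.2963. G: 3.76 > 0.2963 → include.
Rate on top 2: 0.8413. F: 2.34 > 0.8413 → include.
Rate on top 3: 0.9066. H: 1.64 > 0.9066 → include.
Rate on top 4: 1.263. A: 0.799 < 1.263 → exclude; stop.
Optimal diet: D, G, F, H — 4 of 5 types.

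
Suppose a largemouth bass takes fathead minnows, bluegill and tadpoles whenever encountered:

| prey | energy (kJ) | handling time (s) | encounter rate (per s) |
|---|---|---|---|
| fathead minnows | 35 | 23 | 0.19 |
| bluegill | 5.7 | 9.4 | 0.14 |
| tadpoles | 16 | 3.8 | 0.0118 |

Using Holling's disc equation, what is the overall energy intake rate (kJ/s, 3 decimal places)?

R = Σλ_iE_i / (1 + Σλ_ih_i)
Numerator: 0.19×35 + 0.14×5.7 + 0.0118×16 = 7.637
Denominator: 1 + 0.19×23 + 0.14×9.4 + 0.0118×3.8 = 6.731
R = 7.637/6.731 = 1.135 kJ/s

1.135 kJ/s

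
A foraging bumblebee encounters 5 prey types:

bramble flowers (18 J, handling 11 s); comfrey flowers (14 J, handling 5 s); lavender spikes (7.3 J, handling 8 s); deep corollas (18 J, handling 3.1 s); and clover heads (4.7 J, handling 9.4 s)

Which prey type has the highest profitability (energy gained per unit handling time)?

deep corollas

Profitability E/h (J/s): bramble flowers = 18/11 = 1.64, comfrey flowers = 14/5 = 2.8, lavender spikes = 7.3/8 = 0.912, deep corollas = 18/3.1 = 5.81, clover heads = 4.7/9.4 = 0.5.
Ranked: deep corollas > comfrey flowers > bramble flowers > lavender spikes > clover heads.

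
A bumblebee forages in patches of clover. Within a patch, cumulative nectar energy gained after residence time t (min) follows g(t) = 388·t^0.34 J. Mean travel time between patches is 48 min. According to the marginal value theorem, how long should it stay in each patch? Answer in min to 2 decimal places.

By the marginal value theorem, leave when the instantaneous gain rate g'(t) equals the habitat-wide average g(t)/(T + t).
g'(t) = 0.34·388·t^-0.66. Setting 0.34·388·t^-0.66 = 388·t^0.34/(48+t) gives 0.34(48+t) = t, so 0.66·t = 0.34×48.
t* = 0.34×48/0.66 = 24.73 min.

24.73 min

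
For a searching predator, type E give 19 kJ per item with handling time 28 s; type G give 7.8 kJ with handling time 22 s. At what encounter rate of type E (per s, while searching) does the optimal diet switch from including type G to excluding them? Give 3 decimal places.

Drop type G once their profitability E₂/h₂ falls below the rate achievable on type E alone: E₂/h₂ = λE₁/(1 + λh₁).
Solve for λ: λE₁h₂ = E₂(1 + λh₁) → λ(E₁h₂ − E₂h₁) = E₂ → λ = E₂/(E₁h₂ − E₂h₁).
λ = 7.8/(19×22 − 7.8×28) = 7.8/199.6 = 0.03908 per s.

0.039 per s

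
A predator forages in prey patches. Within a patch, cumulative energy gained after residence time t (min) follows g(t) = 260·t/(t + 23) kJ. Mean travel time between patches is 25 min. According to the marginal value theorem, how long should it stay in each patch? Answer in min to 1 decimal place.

24.0 min

By the marginal value theorem, leave when the instantaneous gain rate g'(t) equals the habitat-wide average g(t)/(T + t).
g'(t) = 260·23/(t + 23)². Setting 260·23/(t+23)² = 260t/[(t+23)(25+t)] gives 23(25+t) = t(t+23), so t² = 23×25 = 575.
t* = √575 = 23.98 min.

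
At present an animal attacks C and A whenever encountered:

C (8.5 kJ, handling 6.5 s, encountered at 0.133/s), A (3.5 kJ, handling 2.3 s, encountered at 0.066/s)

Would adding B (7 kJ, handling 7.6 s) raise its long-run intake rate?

Yes

On C and A alone, R = ΣλE/(1+Σλh) = 1.362/2.016 = 0.6752 kJ/s.
Profitability of B: 7/7.6 = 0.9211 kJ/s.
Since 0.9211 > R, including B increases the long-run rate.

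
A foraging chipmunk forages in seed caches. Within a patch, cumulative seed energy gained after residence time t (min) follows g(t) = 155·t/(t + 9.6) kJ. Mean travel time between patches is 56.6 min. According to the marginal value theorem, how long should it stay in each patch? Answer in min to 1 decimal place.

23.3 min

Optimal t* satisfies g'(t*) = g(t*)/(T + t*).
g'(t) = 155·9.6/(t + 9.6)². Setting 155·9.6/(t+9.6)² = 155t/[(t+9.6)(56.6+t)] gives 9.6(56.6+t) = t(t+9.6), so t² = 9.6×56.6 = 543.4.
t* = √543.4 = 23.31 min.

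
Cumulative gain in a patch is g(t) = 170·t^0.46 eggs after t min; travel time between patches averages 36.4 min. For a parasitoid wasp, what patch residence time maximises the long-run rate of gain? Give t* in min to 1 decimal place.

By the marginal value theorem, leave when the instantaneous gain rate g'(t) equals the habitat-wide average g(t)/(T + t).
g'(t) = 0.46·170·t^-0.54. Setting 0.46·170·t^-0.54 = 170·t^0.46/(36.4+t) gives 0.46(36.4+t) = t, so 0.54·t = 0.46×36.4.
t* = 0.46×36.4/0.54 = 31.01 min.

31.0 min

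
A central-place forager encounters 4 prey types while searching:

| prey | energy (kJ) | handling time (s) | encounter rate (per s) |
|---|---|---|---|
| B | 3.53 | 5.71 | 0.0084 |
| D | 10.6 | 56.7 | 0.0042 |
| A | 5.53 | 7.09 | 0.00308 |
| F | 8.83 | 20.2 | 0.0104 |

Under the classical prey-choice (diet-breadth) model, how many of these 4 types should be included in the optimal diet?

E/h in descending order: A 0.78, B 0.618, F 0.437, D 0.187 kJ/s. The optimal diet is the largest prefix of this list for which every included type satisfies E_i/h_i > R on the types above it.
Rate on top 1: 0.01667. B: 0.618 > 0.01667 → include.
Rate on top 2: 0.04364. F: 0.437 > 0.04364 → include.
Rate on top 3: 0.1082. D: 0.187 > 0.1082 → include.
Optimal diet: A, B, F, D — 4 of 4 types.

4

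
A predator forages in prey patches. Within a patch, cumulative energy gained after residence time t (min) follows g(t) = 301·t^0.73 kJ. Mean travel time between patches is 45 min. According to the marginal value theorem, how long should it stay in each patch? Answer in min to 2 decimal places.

By the marginal value theorem, leave when the instantaneous gain rate g'(t) equals the habitat-wide average g(t)/(T + t).
g'(t) = 0.73·301·t^-0.27. Setting 0.73·301·t^-0.27 = 301·t^0.73/(45+t) gives 0.73(45+t) = t, so 0.27·t = 0.73×45.
t* = 0.73×45/0.27 = 121.7 min.

121.67 min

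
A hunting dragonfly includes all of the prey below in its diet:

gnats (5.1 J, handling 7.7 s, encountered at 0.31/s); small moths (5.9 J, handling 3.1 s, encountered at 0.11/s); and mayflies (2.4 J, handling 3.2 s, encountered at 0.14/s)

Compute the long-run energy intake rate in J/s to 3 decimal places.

0.614 J/s

R = Σλ_iE_i / (1 + Σλ_ih_i)
Numerator: 0.31×5.1 + 0.11×5.9 + 0.14×2.4 = 2.566
Denominator: 1 + 0.31×7.7 + 0.11×3.1 + 0.14×3.2 = 4.176
R = 2.566/4.176 = 0.6145 J/s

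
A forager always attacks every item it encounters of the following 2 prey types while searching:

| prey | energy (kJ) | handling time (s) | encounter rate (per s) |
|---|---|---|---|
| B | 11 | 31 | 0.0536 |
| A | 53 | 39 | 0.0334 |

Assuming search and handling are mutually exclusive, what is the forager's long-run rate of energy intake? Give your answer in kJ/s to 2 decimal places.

R = Σλ_iE_i / (1 + Σλ_ih_i)
Numerator: 0.0536×11 + 0.0334×53 = 2.36
Denominator: 1 + 0.0536×31 + 0.0334×39 = 3.964
R = 2.36/3.964 = 0.5953 kJ/s

0.60 kJ/s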